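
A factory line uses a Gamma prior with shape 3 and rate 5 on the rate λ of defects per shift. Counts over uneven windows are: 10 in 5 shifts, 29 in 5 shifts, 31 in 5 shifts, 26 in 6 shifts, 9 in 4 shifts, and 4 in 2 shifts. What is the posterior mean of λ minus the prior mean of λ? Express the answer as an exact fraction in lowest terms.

29/10

Total count: 10 + 29 + 31 + 26 + 9 + 4 = 109.
Total exposure: 5 + 5 + 5 + 6 + 4 + 2 = 27 shifts.
By Gamma–Poisson conjugacy, the posterior is Gamma(α + Σx, β + Σt) = Gamma(3 + 109, 5 + 27) = Gamma(112, 32).
Posterior mean = 112/32 = 7/2; prior mean = 3/5 = 3/5. Difference = 7/2 − 3/5 = 29/10.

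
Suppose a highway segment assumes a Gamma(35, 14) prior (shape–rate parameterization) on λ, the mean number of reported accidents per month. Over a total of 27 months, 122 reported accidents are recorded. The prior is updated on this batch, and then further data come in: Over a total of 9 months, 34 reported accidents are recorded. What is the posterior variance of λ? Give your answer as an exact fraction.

191/2500

Total count 122 over total exposure 27 months.
After the first batch: Gamma(35 + 122, 14 + 27) = Gamma(157, 41).
Total count 34 over total exposure 9 months.
After the second batch: Gamma(157 + 34, 41 + 9) = Gamma(191, 50).
Posterior variance = α'/β'² = 191/2500.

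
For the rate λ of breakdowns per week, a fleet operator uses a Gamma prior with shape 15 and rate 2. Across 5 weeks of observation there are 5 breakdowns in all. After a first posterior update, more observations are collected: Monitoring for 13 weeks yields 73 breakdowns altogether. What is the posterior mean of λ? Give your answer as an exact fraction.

93/20

Total count 5 over total exposure 5 weeks.
After the first batch: Gamma(15 + 5, 2 + 5) = Gamma(20, 7).
Total count 73 over total exposure 13 weeks.
After the second batch: Gamma(20 + 73, 7 + 13) = Gamma(93, 20).
Posterior mean = α'/β' = 93/20.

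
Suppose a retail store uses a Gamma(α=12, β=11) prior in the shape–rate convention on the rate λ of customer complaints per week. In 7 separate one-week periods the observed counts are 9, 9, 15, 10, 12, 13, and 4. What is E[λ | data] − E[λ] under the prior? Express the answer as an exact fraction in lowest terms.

118/33

Total count: 9 + 9 + 15 + 10 + 12 + 13 + 4 = 72.
Total exposure: 7 weeks.
Gamma(α, β) with Poisson data over total exposure Σt gives posterior Gamma(α+Σx, β+Σt) = Gamma(84, 18).
Posterior mean = 84/18 = 14/3; prior mean = 12/11 = 12/11. Difference = 14/3 − 12/11 = 118/33.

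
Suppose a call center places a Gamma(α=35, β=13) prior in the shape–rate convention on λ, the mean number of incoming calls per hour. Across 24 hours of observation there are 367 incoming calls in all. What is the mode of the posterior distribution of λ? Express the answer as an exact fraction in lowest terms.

401/37

Total count 367 over total exposure 24 hours.
By Gamma–Poisson conjugacy, the posterior is Gamma(α + Σx, β + Σt) = Gamma(35 + 367, 13 + 24) = Gamma(402, 37).
Posterior mode = (α'−1)/β' = 401/37.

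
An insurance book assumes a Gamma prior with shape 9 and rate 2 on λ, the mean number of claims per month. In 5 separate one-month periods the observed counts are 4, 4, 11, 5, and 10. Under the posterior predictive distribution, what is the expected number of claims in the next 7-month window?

Total count: 4 + 4 + 11 + 5 + 10 = 34.
Total exposure: 5 months.
Gamma(α, β) with Poisson data over total exposure Σt gives posterior Gamma(α+Σx, β+Σt) = Gamma(43, 7).
Predictive mean over a 7-month window = T·E[λ|data] = 7·43/7 = 43.

43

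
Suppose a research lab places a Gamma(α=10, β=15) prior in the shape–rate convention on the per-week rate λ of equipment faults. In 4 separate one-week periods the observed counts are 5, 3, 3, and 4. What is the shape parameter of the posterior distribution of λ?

25

Total count: 5 + 3 + 3 + 4 = 15.
Total exposure: 4 weeks.
Gamma(α, β) with Poisson data over total exposure Σt gives posterior Gamma(α+Σx, β+Σt) = Gamma(25, 19).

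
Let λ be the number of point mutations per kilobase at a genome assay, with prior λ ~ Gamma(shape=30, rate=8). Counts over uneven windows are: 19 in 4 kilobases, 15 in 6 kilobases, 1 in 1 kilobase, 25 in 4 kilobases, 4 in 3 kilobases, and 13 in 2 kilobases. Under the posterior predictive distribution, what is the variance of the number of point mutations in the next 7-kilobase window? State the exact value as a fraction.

535/16

Total count: 19 + 15 + 1 + 25 + 4 + 13 = 77.
Total exposure: 4 + 6 + 1 + 4 + 3 + 2 = 20 kilobases.
The Gamma prior is conjugate for the Poisson rate, so λ | data ~ Gamma(30+77, 8+20) = Gamma(107, 28).
The posterior predictive for a window of length T is Negative Binomial with variance T·α'·(β'+T)/β'² = 7·107·35/784 = 535/16.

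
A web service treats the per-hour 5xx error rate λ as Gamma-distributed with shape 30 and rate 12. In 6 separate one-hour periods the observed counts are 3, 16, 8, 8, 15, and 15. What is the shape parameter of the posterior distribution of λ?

95

Total count: 3 + 16 + 8 + 8 + 15 + 15 = 65.
Total exposure: 6 hours.
By Gamma–Poisson conjugacy, the posterior is Gamma(α + Σx, β + Σt) = Gamma(30 + 65, 12 + 6) = Gamma(95, 18).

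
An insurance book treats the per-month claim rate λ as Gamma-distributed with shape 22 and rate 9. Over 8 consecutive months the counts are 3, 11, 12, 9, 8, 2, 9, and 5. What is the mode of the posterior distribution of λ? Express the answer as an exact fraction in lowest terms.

Total count: 3 + 11 + 12 + 9 + 8 + 2 + 9 + 5 = 59.
Total exposure: 8 months.
Posterior: α' = 22 + 59 = 81, β' = 9 + 8 = 17.
Posterior mode = (α'−1)/β' = 80/17.

80/17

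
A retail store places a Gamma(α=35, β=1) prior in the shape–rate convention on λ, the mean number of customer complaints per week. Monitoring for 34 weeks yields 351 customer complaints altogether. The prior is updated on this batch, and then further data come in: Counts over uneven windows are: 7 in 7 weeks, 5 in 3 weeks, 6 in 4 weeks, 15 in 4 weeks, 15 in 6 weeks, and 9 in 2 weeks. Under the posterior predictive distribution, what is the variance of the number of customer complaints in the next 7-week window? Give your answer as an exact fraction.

210868/3721

Total count 351 over total exposure 34 weeks.
After the first batch: Gamma(35 + 351, 1 + 34) = Gamma(386, 35).
Total count: 7 + 5 + 6 + 15 + 15 + 9 = 57.
Total exposure: 7 + 3 + 4 + 4 + 6 + 2 = 26 weeks.
After the second batch: Gamma(386 + 57, 35 + 26) = Gamma(443, 61).
The posterior predictive for a window of length T is Negative Binomial with variance T·α'·(β'+T)/β'² = 7·443·68/3721 = 210868/3721.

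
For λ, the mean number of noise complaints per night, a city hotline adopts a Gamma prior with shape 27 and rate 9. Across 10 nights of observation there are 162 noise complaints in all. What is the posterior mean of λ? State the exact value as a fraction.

189/19

Total count 162 over total exposure 10 nights.
Posterior: α' = 27 + 162 = 189, β' = 9 + 10 = 19.
Posterior mean = α'/β' = 189/19.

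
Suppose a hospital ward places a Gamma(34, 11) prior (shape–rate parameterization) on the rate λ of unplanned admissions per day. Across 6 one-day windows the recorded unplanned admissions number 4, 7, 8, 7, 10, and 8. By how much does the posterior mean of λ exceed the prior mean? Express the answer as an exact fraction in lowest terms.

280/187

Total count: 4 + 7 + 8 + 7 + 10 + 8 = 44.
Total exposure: 6 days.
Conjugate update: add total count to the shape and total exposure to the rate, giving Gamma(78, 17).
Posterior mean = 78/17 = 78/17; prior mean = 34/11 = 34/11. Difference = 78/17 − 34/11 = 280/187.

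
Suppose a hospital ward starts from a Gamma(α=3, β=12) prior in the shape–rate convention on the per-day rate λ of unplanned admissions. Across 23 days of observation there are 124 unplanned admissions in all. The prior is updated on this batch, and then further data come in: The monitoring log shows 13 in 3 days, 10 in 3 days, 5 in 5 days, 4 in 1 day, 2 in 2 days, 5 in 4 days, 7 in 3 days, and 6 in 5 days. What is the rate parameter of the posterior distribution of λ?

61

Total count 124 over total exposure 23 days.
After the first batch: Gamma(3 + 124, 12 + 23) = Gamma(127, 35).
Total count: 13 + 10 + 5 + 4 + 2 + 5 + 7 + 6 = 52.
Total exposure: 3 + 3 + 5 + 1 + 2 + 4 + 3 + 5 = 26 days.
After the second batch: Gamma(127 + 52, 35 + 26) = Gamma(179, 61).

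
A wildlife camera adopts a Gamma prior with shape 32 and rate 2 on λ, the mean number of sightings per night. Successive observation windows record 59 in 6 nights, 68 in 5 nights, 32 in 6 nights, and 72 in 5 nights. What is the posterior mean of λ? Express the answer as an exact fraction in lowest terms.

263/24

Total count: 59 + 68 + 32 + 72 = 231.
Total exposure: 6 + 5 + 6 + 5 = 22 nights.
Gamma(α, β) with Poisson data over total exposure Σt gives posterior Gamma(α+Σx, β+Σt) = Gamma(263, 24).
Posterior mean = α'/β' = 263/24.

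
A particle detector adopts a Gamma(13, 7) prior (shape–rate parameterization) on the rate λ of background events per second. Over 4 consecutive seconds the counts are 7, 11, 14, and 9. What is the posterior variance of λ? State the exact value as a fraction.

Total count: 7 + 11 + 14 + 9 = 41.
Total exposure: 4 seconds.
By Gamma–Poisson conjugacy, the posterior is Gamma(α + Σx, β + Σt) = Gamma(13 + 41, 7 + 4) = Gamma(54, 11).
Posterior variance = α'/β'² = 54/121.

54/121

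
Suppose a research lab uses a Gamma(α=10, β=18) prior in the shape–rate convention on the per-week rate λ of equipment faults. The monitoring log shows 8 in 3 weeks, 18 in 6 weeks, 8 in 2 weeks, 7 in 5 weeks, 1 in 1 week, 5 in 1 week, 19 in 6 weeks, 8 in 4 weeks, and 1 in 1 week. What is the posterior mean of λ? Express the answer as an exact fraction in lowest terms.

85/47

Total count: 8 + 18 + 8 + 7 + 1 + 5 + 19 + 8 + 1 = 75.
Total exposure: 3 + 6 + 2 + 5 + 1 + 1 + 6 + 4 + 1 = 29 weeks.
By Gamma–Poisson conjugacy, the posterior is Gamma(α + Σx, β + Σt) = Gamma(10 + 75, 18 + 29) = Gamma(85, 47).
Posterior mean = α'/β' = 85/47.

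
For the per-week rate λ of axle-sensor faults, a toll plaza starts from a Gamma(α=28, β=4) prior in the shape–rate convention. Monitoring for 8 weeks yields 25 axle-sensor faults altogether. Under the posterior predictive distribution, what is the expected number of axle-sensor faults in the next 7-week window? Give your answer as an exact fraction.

Total count 25 over total exposure 8 weeks.
By Gamma–Poisson conjugacy, the posterior is Gamma(α + Σx, β + Σt) = Gamma(28 + 25, 4 + 8) = Gamma(53, 12).
Predictive mean over a 7-week window = T·E[λ|data] = 7·53/12 = 371/12.

371/12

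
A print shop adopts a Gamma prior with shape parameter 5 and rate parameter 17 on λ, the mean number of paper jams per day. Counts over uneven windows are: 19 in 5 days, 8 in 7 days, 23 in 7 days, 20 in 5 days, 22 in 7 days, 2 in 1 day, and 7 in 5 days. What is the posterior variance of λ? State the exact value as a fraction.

Total count: 19 + 8 + 23 + 20 + 22 + 2 + 7 = 101.
Total exposure: 5 + 7 + 7 + 5 + 7 + 1 + 5 = 37 days.
Posterior: α' = 5 + 101 = 106, β' = 17 + 37 = 54.
Posterior variance = α'/β'² = 106/2916 = 53/1458.

53/1458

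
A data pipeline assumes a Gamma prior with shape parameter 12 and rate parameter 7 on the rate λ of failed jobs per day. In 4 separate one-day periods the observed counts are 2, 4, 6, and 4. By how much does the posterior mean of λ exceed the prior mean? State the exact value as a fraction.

64/77

Total count: 2 + 4 + 6 + 4 = 16.
Total exposure: 4 days.
The Gamma prior is conjugate for the Poisson rate, so λ | data ~ Gamma(12+16, 7+4) = Gamma(28, 11).
Posterior mean = 28/11 = 28/11; prior mean = 12/7 = 12/7. Difference = 28/11 − 12/7 = 64/77.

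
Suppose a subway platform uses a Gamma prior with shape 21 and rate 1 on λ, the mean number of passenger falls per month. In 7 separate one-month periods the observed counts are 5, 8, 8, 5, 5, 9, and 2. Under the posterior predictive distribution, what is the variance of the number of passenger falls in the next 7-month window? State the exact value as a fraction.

6615/64

Total count: 5 + 8 + 8 + 5 + 5 + 9 + 2 = 42.
Total exposure: 7 months.
By Gamma–Poisson conjugacy, the posterior is Gamma(α + Σx, β + Σt) = Gamma(21 + 42, 1 + 7) = Gamma(63, 8).
The posterior predictive for a window of length T is Negative Binomial with variance T·α'·(β'+T)/β'² = 7·63·15/64 = 6615/64.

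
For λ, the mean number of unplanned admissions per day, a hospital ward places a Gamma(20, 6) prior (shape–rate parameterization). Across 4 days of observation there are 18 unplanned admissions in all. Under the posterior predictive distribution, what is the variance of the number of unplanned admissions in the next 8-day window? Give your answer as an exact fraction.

Total count 18 over total exposure 4 days.
Gamma(α, β) with Poisson data over total exposure Σt gives posterior Gamma(α+Σx, β+Σt) = Gamma(38, 10).
The posterior predictive for a window of length T is Negative Binomial with variance T·α'·(β'+T)/β'² = 8·38·18/100 = 1368/25.

1368/25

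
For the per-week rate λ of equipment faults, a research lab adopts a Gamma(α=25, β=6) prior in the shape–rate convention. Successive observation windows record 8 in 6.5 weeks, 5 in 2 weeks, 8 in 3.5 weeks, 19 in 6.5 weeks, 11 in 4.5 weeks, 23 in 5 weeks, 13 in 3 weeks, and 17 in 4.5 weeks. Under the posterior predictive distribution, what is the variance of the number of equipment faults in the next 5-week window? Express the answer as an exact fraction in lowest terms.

119970/6889

Total count: 8 + 5 + 8 + 19 + 11 + 23 + 13 + 17 = 104.
Total exposure: 6.5 + 2 + 3.5 + 6.5 + 4.5 + 5 + 3 + 4.5 = 35.5 weeks.
Conjugate update: add total count to the shape and total exposure to the rate, giving Gamma(129, 83/2).
The posterior predictive for a window of length T is Negative Binomial with variance T·α'·(β'+T)/β'² = 5·129·(93/2)/(6889/4) = 119970/6889.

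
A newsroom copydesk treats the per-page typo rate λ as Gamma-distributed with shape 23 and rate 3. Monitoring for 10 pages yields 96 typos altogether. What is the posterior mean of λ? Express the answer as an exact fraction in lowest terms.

Total count 96 over total exposure 10 pages.
Gamma(α, β) with Poisson data over total exposure Σt gives posterior Gamma(α+Σx, β+Σt) = Gamma(119, 13).
Posterior mean = α'/β' = 119/13.

119/13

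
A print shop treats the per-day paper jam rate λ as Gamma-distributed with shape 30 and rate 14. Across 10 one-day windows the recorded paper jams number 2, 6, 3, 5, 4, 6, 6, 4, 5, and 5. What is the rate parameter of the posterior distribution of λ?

Total count: 2 + 6 + 3 + 5 + 4 + 6 + 6 + 4 + 5 + 5 = 46.
Total exposure: 10 days.
The Gamma prior is conjugate for the Poisson rate, so λ | data ~ Gamma(30+46, 14+10) = Gamma(76, 24).

24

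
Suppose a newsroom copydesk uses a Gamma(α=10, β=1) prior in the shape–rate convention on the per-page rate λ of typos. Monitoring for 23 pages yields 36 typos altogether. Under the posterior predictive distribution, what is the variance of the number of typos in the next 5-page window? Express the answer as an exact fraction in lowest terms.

3335/288

Total count 36 over total exposure 23 pages.
Gamma(α, β) with Poisson data over total exposure Σt gives posterior Gamma(α+Σx, β+Σt) = Gamma(46, 24).
The posterior predictive for a window of length T is Negative Binomial with variance T·α'·(β'+T)/β'² = 5·46·29/576 = 3335/288.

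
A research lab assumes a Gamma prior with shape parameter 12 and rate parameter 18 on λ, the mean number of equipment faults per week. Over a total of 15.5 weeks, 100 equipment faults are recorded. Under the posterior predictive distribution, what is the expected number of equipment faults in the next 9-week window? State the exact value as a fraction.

2016/67

Total count 100 over total exposure 15.5 weeks.
Posterior: α' = 12 + 100 = 112, β' = 18 + 15.5 = 67/2.
Predictive mean over a 9-week window = T·E[λ|data] = 9·112/(67/2) = 2016/67.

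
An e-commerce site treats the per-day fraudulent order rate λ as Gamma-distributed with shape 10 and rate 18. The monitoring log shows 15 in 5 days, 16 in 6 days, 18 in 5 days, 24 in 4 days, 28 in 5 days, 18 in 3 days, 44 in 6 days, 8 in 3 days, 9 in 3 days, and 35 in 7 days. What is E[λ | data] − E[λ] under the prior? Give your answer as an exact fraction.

Total count: 15 + 16 + 18 + 24 + 28 + 18 + 44 + 8 + 9 + 35 = 215.
Total exposure: 5 + 6 + 5 + 4 + 5 + 3 + 6 + 3 + 3 + 7 = 47 days.
Posterior: α' = 10 + 215 = 225, β' = 18 + 47 = 65.
Posterior mean = 225/65 = 45/13; prior mean = 10/18 = 5/9. Difference = 45/13 − 5/9 = 340/117.

340/117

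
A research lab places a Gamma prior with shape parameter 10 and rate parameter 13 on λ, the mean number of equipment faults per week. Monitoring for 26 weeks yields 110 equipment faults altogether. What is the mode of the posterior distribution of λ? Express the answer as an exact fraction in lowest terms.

Total count 110 over total exposure 26 weeks.
The Gamma prior is conjugate for the Poisson rate, so λ | data ~ Gamma(10+110, 13+26) = Gamma(120, 39).
Posterior mode = (α'−1)/β' = 119/39.

119/39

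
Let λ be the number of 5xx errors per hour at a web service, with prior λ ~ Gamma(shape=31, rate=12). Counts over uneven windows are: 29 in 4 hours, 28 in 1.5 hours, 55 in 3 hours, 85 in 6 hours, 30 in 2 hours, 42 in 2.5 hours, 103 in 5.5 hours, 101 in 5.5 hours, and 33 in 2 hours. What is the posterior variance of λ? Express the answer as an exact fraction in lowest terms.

537/1936

Total count: 29 + 28 + 55 + 85 + 30 + 42 + 103 + 101 + 33 = 506.
Total exposure: 4 + 1.5 + 3 + 6 + 2 + 2.5 + 5.5 + 5.5 + 2 = 32 hours.
Posterior: α' = 31 + 506 = 537, β' = 12 + 32 = 44.
Posterior variance = α'/β'² = 537/1936.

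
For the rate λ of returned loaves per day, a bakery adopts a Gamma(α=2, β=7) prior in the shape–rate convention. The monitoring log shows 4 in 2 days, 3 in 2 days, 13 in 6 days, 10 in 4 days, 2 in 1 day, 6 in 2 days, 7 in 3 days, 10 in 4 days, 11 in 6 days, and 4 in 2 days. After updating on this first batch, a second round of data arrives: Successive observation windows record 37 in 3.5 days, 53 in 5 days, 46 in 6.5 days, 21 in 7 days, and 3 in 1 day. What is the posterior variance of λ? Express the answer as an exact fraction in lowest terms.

Total count: 4 + 3 + 13 + 10 + 2 + 6 + 7 + 10 + 11 + 4 = 70.
Total exposure: 2 + 2 + 6 + 4 + 1 + 2 + 3 + 4 + 6 + 2 = 32 days.
After the first batch: Gamma(2 + 70, 7 + 32) = Gamma(72, 39).
Total count: 37 + 53 + 46 + 21 + 3 = 160.
Total exposure: 3.5 + 5 + 6.5 + 7 + 1 = 23 days.
After the second batch: Gamma(72 + 160, 39 + 23) = Gamma(232, 62).
Posterior variance = α'/β'² = 232/3844 = 58/961.

58/961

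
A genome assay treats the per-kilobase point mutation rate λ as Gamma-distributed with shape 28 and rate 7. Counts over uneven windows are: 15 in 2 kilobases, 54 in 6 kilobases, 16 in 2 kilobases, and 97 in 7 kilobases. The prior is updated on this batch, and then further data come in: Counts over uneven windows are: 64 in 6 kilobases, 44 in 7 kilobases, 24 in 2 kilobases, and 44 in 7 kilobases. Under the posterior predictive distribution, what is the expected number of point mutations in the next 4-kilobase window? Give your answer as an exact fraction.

Total count: 15 + 54 + 16 + 97 = 182.
Total exposure: 2 + 6 + 2 + 7 = 17 kilobases.
After the first batch: Gamma(28 + 182, 7 + 17) = Gamma(210, 24).
Total count: 64 + 44 + 24 + 44 = 176.
Total exposure: 6 + 7 + 2 + 7 = 22 kilobases.
After the second batch: Gamma(210 + 176, 24 + 22) = Gamma(386, 46).
Predictive mean over a 4-kilobase window = T·E[λ|data] = 4·386/46 = 772/23.

772/23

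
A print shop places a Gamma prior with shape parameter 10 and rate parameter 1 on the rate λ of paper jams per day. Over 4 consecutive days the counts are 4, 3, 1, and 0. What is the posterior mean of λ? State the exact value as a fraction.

18/5

Total count: 4 + 3 + 1 + 0 = 8.
Total exposure: 4 days.
By Gamma–Poisson conjugacy, the posterior is Gamma(α + Σx, β + Σt) = Gamma(10 + 8, 1 + 4) = Gamma(18, 5).
Posterior mean = α'/β' = 18/5.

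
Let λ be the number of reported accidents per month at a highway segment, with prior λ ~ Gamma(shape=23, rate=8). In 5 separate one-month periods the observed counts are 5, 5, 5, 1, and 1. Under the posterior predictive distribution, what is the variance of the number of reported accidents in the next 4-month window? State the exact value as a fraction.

2720/169

Total count: 5 + 5 + 5 + 1 + 1 = 17.
Total exposure: 5 months.
Conjugate update: add total count to the shape and total exposure to the rate, giving Gamma(40, 13).
The posterior predictive for a window of length T is Negative Binomial with variance T·α'·(β'+T)/β'² = 4·40·17/169 = 2720/169.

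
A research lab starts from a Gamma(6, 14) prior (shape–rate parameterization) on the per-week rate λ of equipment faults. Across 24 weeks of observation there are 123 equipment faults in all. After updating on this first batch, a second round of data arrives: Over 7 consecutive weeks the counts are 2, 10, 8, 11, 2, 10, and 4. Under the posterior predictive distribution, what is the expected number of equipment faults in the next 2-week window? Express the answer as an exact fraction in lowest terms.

Total count 123 over total exposure 24 weeks.
After the first batch: Gamma(6 + 123, 14 + 24) = Gamma(129, 38).
Total count: 2 + 10 + 8 + 11 + 2 + 10 + 4 = 47.
Total exposure: 7 weeks.
After the second batch: Gamma(129 + 47, 38 + 7) = Gamma(176, 45).
Predictive mean over a 2-week window = T·E[λ|data] = 2·176/45 = 352/45.

352/45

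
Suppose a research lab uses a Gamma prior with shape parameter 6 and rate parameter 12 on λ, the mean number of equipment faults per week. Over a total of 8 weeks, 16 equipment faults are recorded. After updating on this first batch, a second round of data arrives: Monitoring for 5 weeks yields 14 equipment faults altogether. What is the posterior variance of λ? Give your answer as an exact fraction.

36/625

Total count 16 over total exposure 8 weeks.
After the first batch: Gamma(6 + 16, 12 + 8) = Gamma(22, 20).
Total count 14 over total exposure 5 weeks.
After the second batch: Gamma(22 + 14, 20 + 5) = Gamma(36, 25).
Posterior variance = α'/β'² = 36/625.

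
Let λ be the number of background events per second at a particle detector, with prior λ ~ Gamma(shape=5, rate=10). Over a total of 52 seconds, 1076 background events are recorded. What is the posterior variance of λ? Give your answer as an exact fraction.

Total count 1076 over total exposure 52 seconds.
By Gamma–Poisson conjugacy, the posterior is Gamma(α + Σx, β + Σt) = Gamma(5 + 1076, 10 + 52) = Gamma(1081, 62).
Posterior variance = α'/β'² = 1081/3844.

1081/3844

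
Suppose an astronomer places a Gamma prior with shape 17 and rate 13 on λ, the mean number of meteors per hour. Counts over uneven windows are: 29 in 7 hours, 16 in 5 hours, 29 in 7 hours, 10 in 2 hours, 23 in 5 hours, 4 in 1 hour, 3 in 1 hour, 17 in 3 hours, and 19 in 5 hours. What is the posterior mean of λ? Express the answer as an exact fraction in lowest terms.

Total count: 29 + 16 + 29 + 10 + 23 + 4 + 3 + 17 + 19 = 150.
Total exposure: 7 + 5 + 7 + 2 + 5 + 1 + 1 + 3 + 5 = 36 hours.
Conjugate update: add total count to the shape and total exposure to the rate, giving Gamma(167, 49).
Posterior mean = α'/β' = 167/49.

167/49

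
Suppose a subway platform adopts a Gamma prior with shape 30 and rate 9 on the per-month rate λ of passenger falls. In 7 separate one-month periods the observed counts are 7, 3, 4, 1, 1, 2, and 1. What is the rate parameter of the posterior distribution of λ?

16

Total count: 7 + 3 + 4 + 1 + 1 + 2 + 1 = 19.
Total exposure: 7 months.
Conjugate update: add total count to the shape and total exposure to the rate, giving Gamma(49, 16).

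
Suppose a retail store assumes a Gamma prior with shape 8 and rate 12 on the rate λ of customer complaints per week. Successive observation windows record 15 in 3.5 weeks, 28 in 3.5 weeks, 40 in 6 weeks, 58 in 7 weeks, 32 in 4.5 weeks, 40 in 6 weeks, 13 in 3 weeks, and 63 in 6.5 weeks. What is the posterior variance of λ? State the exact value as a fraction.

297/2704

Total count: 15 + 28 + 40 + 58 + 32 + 40 + 13 + 63 = 289.
Total exposure: 3.5 + 3.5 + 6 + 7 + 4.5 + 6 + 3 + 6.5 = 40 weeks.
Posterior: α' = 8 + 289 = 297, β' = 12 + 40 = 52.
Posterior variance = α'/β'² = 297/2704.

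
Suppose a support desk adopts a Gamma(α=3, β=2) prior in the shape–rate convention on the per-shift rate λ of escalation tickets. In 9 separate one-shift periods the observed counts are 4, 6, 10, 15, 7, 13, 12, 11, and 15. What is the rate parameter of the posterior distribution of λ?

11

Total count: 4 + 6 + 10 + 15 + 7 + 13 + 12 + 11 + 15 = 93.
Total exposure: 9 shifts.
Conjugate update: add total count to the shape and total exposure to the rate, giving Gamma(96, 11).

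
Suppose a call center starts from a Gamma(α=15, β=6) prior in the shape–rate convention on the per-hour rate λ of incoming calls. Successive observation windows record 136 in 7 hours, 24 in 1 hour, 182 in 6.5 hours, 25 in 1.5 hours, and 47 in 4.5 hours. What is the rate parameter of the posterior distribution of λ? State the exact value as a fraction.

Total count: 136 + 24 + 182 + 25 + 47 = 414.
Total exposure: 7 + 1 + 6.5 + 1.5 + 4.5 = 20.5 hours.
Gamma(α, β) with Poisson data over total exposure Σt gives posterior Gamma(α+Σx, β+Σt) = Gamma(429, 53/2).

53/2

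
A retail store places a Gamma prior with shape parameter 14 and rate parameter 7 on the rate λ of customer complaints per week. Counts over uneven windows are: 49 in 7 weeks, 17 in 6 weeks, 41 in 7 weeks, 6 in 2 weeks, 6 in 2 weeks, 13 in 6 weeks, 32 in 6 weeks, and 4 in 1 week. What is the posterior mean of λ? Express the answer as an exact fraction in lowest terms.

91/22

Total count: 49 + 17 + 41 + 6 + 6 + 13 + 32 + 4 = 168.
Total exposure: 7 + 6 + 7 + 2 + 2 + 6 + 6 + 1 = 37 weeks.
Posterior: α' = 14 + 168 = 182, β' = 7 + 37 = 44.
Posterior mean = α'/β' = 182/44 = 91/22.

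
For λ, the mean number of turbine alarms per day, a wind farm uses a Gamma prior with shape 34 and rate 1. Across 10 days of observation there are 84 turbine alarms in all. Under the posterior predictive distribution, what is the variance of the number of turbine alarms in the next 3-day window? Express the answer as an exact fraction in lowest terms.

4956/121

Total count 84 over total exposure 10 days.
Conjugate update: add total count to the shape and total exposure to the rate, giving Gamma(118, 11).
The posterior predictive for a window of length T is Negative Binomial with variance T·α'·(β'+T)/β'² = 3·118·14/121 = 4956/121.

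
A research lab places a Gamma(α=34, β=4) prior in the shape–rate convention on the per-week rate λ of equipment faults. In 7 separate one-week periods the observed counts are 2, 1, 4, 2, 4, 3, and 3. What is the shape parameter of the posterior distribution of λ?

53

Total count: 2 + 1 + 4 + 2 + 4 + 3 + 3 = 19.
Total exposure: 7 weeks.
Posterior: α' = 34 + 19 = 53, β' = 4 + 7 = 11.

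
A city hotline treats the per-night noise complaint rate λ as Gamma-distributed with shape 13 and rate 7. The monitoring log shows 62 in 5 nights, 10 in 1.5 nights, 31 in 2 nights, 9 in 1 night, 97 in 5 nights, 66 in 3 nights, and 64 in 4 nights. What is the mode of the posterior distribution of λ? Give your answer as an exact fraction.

234/19

Total count: 62 + 10 + 31 + 9 + 97 + 66 + 64 = 339.
Total exposure: 5 + 1.5 + 2 + 1 + 5 + 3 + 4 = 21.5 nights.
By Gamma–Poisson conjugacy, the posterior is Gamma(α + Σx, β + Σt) = Gamma(13 + 339, 7 + 21.5) = Gamma(352, 57/2).
Posterior mode = (α'−1)/β' = 351/(57/2) = 234/19.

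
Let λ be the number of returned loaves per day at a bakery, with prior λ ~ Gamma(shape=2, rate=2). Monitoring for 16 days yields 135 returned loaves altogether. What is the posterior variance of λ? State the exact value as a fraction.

137/324

Total count 135 over total exposure 16 days.
Posterior: α' = 2 + 135 = 137, β' = 2 + 16 = 18.
Posterior variance = α'/β'² = 137/324.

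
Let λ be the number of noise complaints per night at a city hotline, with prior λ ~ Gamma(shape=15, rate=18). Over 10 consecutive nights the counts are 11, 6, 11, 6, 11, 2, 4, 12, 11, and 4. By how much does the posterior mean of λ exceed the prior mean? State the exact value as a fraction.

Total count: 11 + 6 + 11 + 6 + 11 + 2 + 4 + 12 + 11 + 4 = 78.
Total exposure: 10 nights.
By Gamma–Poisson conjugacy, the posterior is Gamma(α + Σx, β + Σt) = Gamma(15 + 78, 18 + 10) = Gamma(93, 28).
Posterior mean = 93/28 = 93/28; prior mean = 15/18 = 5/6. Difference = 93/28 − 5/6 = 209/84.

209/84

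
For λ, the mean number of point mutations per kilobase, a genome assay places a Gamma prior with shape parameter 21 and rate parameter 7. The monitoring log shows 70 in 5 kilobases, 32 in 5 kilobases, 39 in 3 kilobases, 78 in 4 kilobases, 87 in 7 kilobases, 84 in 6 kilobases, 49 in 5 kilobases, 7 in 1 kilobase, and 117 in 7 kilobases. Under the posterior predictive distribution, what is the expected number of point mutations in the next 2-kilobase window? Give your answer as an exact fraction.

Total count: 70 + 32 + 39 + 78 + 87 + 84 + 49 + 7 + 117 = 563.
Total exposure: 5 + 5 + 3 + 4 + 7 + 6 + 5 + 1 + 7 = 43 kilobases.
Posterior: α' = 21 + 563 = 584, β' = 7 + 43 = 50.
Predictive mean over a 2-kilobase window = T·E[λ|data] = 2·584/50 = 584/25.

584/25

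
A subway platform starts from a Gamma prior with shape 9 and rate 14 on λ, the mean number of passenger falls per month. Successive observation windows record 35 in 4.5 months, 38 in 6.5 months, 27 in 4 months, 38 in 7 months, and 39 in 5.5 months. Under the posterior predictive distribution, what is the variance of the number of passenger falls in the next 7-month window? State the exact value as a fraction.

Total count: 35 + 38 + 27 + 38 + 39 = 177.
Total exposure: 4.5 + 6.5 + 4 + 7 + 5.5 = 27.5 months.
By Gamma–Poisson conjugacy, the posterior is Gamma(α + Σx, β + Σt) = Gamma(9 + 177, 14 + 27.5) = Gamma(186, 83/2).
The posterior predictive for a window of length T is Negative Binomial with variance T·α'·(β'+T)/β'² = 7·186·(97/2)/(6889/4) = 252588/6889.

252588/6889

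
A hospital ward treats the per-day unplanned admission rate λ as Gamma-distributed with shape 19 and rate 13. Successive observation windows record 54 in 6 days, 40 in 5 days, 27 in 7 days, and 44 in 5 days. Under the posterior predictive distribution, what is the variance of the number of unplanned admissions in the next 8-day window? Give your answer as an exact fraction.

Total count: 54 + 40 + 27 + 44 = 165.
Total exposure: 6 + 5 + 7 + 5 = 23 days.
Posterior: α' = 19 + 165 = 184, β' = 13 + 23 = 36.
The posterior predictive for a window of length T is Negative Binomial with variance T·α'·(β'+T)/β'² = 8·184·44/1296 = 4048/81.

4048/81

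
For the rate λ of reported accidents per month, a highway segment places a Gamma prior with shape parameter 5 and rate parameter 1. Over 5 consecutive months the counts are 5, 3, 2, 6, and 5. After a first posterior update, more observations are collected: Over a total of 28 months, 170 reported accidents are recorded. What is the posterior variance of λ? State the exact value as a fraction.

49/289

Total count: 5 + 3 + 2 + 6 + 5 = 21.
Total exposure: 5 months.
After the first batch: Gamma(5 + 21, 1 + 5) = Gamma(26, 6).
Total count 170 over total exposure 28 months.
After the second batch: Gamma(26 + 170, 6 + 28) = Gamma(196, 34).
Posterior variance = α'/β'² = 196/1156 = 49/289.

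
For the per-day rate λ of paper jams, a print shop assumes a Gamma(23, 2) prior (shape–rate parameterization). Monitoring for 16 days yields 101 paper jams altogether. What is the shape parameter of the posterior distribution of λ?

124

Total count 101 over total exposure 16 days.
The Gamma prior is conjugate for the Poisson rate, so λ | data ~ Gamma(23+101, 2+16) = Gamma(124, 18).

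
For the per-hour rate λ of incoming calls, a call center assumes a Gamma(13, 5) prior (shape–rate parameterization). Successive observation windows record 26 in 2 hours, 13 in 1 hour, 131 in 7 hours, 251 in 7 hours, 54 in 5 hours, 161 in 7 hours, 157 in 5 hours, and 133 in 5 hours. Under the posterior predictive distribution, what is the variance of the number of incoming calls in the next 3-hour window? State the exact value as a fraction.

Total count: 26 + 13 + 131 + 251 + 54 + 161 + 157 + 133 = 926.
Total exposure: 2 + 1 + 7 + 7 + 5 + 7 + 5 + 5 = 39 hours.
Gamma(α, β) with Poisson data over total exposure Σt gives posterior Gamma(α+Σx, β+Σt) = Gamma(939, 44).
The posterior predictive for a window of length T is Negative Binomial with variance T·α'·(β'+T)/β'² = 3·939·47/1936 = 132399/1936.

132399/1936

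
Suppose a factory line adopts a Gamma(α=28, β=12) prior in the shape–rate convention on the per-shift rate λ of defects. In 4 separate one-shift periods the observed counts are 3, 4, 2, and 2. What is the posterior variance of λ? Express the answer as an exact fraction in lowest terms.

39/256

Total count: 3 + 4 + 2 + 2 = 11.
Total exposure: 4 shifts.
Conjugate update: add total count to the shape and total exposure to the rate, giving Gamma(39, 16).
Posterior variance = α'/β'² = 39/256.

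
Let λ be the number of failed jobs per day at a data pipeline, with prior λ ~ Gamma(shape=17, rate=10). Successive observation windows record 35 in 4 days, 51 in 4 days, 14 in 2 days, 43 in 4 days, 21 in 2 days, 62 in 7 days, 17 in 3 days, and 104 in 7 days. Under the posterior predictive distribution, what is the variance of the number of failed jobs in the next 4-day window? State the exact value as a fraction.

68432/1849

Total count: 35 + 51 + 14 + 43 + 21 + 62 + 17 + 104 = 347.
Total exposure: 4 + 4 + 2 + 4 + 2 + 7 + 3 + 7 = 33 days.
Gamma(α, β) with Poisson data over total exposure Σt gives posterior Gamma(α+Σx, β+Σt) = Gamma(364, 43).
The posterior predictive for a window of length T is Negative Binomial with variance T·α'·(β'+T)/β'² = 4·364·47/1849 = 68432/1849.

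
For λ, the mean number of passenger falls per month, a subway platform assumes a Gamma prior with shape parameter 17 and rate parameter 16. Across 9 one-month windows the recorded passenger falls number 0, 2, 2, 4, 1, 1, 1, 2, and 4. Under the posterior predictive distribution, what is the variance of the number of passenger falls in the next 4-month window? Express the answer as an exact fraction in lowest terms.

Total count: 0 + 2 + 2 + 4 + 1 + 1 + 1 + 2 + 4 = 17.
Total exposure: 9 months.
Conjugate update: add total count to the shape and total exposure to the rate, giving Gamma(34, 25).
The posterior predictive for a window of length T is Negative Binomial with variance T·α'·(β'+T)/β'² = 4·34·29/625 = 3944/625.

3944/625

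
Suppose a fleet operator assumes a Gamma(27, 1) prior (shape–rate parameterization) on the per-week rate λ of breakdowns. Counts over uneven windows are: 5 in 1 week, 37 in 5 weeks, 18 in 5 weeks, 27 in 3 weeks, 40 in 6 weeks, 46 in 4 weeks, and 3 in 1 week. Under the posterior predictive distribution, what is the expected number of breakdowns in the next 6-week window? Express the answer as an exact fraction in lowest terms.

Total count: 5 + 37 + 18 + 27 + 40 + 46 + 3 = 176.
Total exposure: 1 + 5 + 5 + 3 + 6 + 4 + 1 = 25 weeks.
Posterior: α' = 27 + 176 = 203, β' = 1 + 25 = 26.
Predictive mean over a 6-week window = T·E[λ|data] = 6·203/26 = 609/13.

609/13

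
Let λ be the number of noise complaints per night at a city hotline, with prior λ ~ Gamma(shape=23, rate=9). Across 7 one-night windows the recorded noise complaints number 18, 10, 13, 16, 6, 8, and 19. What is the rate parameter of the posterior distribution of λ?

Total count: 18 + 10 + 13 + 16 + 6 + 8 + 19 = 90.
Total exposure: 7 nights.
Gamma(α, β) with Poisson data over total exposure Σt gives posterior Gamma(α+Σx, β+Σt) = Gamma(113, 16).

16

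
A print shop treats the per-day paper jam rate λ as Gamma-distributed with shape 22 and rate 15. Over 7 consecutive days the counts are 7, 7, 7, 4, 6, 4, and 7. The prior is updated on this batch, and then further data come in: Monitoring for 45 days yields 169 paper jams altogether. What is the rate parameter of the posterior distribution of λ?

67

Total count: 7 + 7 + 7 + 4 + 6 + 4 + 7 = 42.
Total exposure: 7 days.
After the first batch: Gamma(22 + 42, 15 + 7) = Gamma(64, 22).
Total count 169 over total exposure 45 days.
After the second batch: Gamma(64 + 169, 22 + 45) = Gamma(233, 67).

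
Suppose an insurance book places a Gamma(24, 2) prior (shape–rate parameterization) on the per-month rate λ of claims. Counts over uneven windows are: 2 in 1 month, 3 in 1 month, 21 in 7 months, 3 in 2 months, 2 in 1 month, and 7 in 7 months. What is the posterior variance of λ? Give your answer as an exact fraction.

Total count: 2 + 3 + 21 + 3 + 2 + 7 = 38.
Total exposure: 1 + 1 + 7 + 2 + 1 + 7 = 19 months.
Gamma(α, β) with Poisson data over total exposure Σt gives posterior Gamma(α+Σx, β+Σt) = Gamma(62, 21).
Posterior variance = α'/β'² = 62/441.

62/441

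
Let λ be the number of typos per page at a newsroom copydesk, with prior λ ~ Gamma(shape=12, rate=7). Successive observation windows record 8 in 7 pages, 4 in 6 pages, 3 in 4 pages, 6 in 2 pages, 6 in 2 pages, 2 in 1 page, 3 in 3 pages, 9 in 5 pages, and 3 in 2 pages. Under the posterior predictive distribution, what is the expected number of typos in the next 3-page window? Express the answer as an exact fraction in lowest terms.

56/13

Total count: 8 + 4 + 3 + 6 + 6 + 2 + 3 + 9 + 3 = 44.
Total exposure: 7 + 6 + 4 + 2 + 2 + 1 + 3 + 5 + 2 = 32 pages.
The Gamma prior is conjugate for the Poisson rate, so λ | data ~ Gamma(12+44, 7+32) = Gamma(56, 39).
Predictive mean over a 3-page window = T·E[λ|data] = 3·56/39 = 56/13.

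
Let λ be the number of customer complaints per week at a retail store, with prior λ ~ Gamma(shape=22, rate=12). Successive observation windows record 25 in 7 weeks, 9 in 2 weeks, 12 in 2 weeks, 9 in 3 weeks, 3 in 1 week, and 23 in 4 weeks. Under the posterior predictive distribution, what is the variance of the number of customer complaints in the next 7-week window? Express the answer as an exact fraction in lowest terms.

27398/961

Total count: 25 + 9 + 12 + 9 + 3 + 23 = 81.
Total exposure: 7 + 2 + 2 + 3 + 1 + 4 = 19 weeks.
Gamma(α, β) with Poisson data over total exposure Σt gives posterior Gamma(α+Σx, β+Σt) = Gamma(103, 31).
The posterior predictive for a window of length T is Negative Binomial with variance T·α'·(β'+T)/β'² = 7·103·38/961 = 27398/961.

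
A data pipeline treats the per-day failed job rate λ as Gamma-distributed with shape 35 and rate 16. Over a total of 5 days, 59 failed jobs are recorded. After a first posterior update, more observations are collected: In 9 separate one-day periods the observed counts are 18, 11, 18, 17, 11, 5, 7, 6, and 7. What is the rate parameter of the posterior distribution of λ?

Total count 59 over total exposure 5 days.
After the first batch: Gamma(35 + 59, 16 + 5) = Gamma(94, 21).
Total count: 18 + 11 + 18 + 17 + 11 + 5 + 7 + 6 + 7 = 100.
Total exposure: 9 days.
After the second batch: Gamma(94 + 100, 21 + 9) = Gamma(194, 30).

30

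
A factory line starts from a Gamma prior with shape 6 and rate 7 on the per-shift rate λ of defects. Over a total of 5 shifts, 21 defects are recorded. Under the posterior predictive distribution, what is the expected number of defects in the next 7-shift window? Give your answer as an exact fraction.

Total count 21 over total exposure 5 shifts.
The Gamma prior is conjugate for the Poisson rate, so λ | data ~ Gamma(6+21, 7+5) = Gamma(27, 12).
Predictive mean over a 7-shift window = T·E[λ|data] = 7·27/12 = 63/4.

63/4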